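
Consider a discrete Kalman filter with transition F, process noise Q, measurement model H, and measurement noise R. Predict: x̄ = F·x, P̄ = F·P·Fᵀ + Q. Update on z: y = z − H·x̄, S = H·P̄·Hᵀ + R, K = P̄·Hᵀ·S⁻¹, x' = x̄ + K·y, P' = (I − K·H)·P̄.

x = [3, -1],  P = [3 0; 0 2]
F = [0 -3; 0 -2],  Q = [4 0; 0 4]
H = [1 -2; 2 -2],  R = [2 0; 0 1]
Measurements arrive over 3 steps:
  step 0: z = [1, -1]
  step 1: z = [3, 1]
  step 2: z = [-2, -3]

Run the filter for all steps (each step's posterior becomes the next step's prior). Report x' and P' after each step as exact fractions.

step 0: x̄ = F·x = [3, 2]
step 0: P̄ = F·P·Fᵀ + Q = [22 12; 12 12]
step 0: y = z − H·x̄ = [2, -3]
step 0: S = H·P̄·Hᵀ + R = [24 20; 20 41]
step 0: K = P̄·Hᵀ·S⁻¹ = [-241/292 65/73; -123/146 30/73]
step 0: x' = x̄ + K·y = [-193/146, -67/73]
step 0: P' = (I − K·H)·P̄ = [371/146 153/73; 153/73 138/73]
step 1: x̄ = F·x = [201/73, 134/73]
step 1: P̄ = F·P·Fᵀ + Q = [1534/73 828/73; 828/73 844/73]
step 1: y = z − H·x̄ = [286/73, -61/73]
step 1: S = H·P̄·Hᵀ + R = [1744/73 1476/73; 1476/73 2961/73]
step 1: K = P̄·Hᵀ·S⁻¹ = [-1861/2272 4525/5112; -951/1136 1039/2556]
step 1: x' = x̄ + K·y = [-12221/10224, -9119/5112]
step 1: P' = (I − K·H)·P̄ = [25799/10224 10637/5112; 10637/5112 4799/2556]
step 2: x̄ = F·x = [9119/1704, 9119/2556]
step 2: P̄ = F·P·Fᵀ + Q = [5935/284 4799/426; 4799/426 7355/639]
step 2: y = z − H·x̄ = [-1105/5112, -16787/2556]
step 2: S = H·P̄·Hᵀ + R = [61031/2556 25873/1278; 25873/1278 25886/639]
step 2: K = P̄·Hᵀ·S⁻¹ = [-1165949/1424783 1260260/1424783; -1191822/1424783 578384/1424783]
step 2: x' = x̄ + K·y = [-400197/1424783, 1542154/1424783]
step 2: P' = (I − K·H)·P̄ = [3592158/1424783 2962028/1424783; 2962028/1424783 2672836/1424783]

step 0: x' = [-193/146, -67/73], P' = [371/146 153/73; 153/73 138/73]
step 1: x' = [-12221/10224, -9119/5112], P' = [25799/10224 10637/5112; 10637/5112 4799/2556]
step 2: x' = [-400197/1424783, 1542154/1424783], P' = [3592158/1424783 2962028/1424783; 2962028/1424783 2672836/1424783]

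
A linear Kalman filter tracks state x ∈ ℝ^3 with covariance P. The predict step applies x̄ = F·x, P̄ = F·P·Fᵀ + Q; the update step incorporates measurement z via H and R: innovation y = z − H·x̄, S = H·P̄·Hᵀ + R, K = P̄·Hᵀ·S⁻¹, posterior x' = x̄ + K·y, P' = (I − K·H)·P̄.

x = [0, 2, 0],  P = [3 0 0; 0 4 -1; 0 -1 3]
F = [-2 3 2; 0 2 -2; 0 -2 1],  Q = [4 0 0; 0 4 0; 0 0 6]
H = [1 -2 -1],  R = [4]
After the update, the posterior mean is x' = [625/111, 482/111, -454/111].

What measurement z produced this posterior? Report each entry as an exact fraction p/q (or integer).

x̄ = F·x = [6, 4, -4]
P̄ = F·P·Fᵀ + Q = [52 14 -17; 14 40 -28; -17 -28 29]
S = H·P̄·Hᵀ + R = [111]
K = P̄·Hᵀ·S⁻¹ = [41/111; -38/111; 10/111]
x' − x̄ = [-41/111, 38/111, -10/111] = K·y
y = (KᵀK)⁻¹·Kᵀ·(x' − x̄) = [-1]
z = y + H·x̄ = [-1] + [2] = [1]

z = [1]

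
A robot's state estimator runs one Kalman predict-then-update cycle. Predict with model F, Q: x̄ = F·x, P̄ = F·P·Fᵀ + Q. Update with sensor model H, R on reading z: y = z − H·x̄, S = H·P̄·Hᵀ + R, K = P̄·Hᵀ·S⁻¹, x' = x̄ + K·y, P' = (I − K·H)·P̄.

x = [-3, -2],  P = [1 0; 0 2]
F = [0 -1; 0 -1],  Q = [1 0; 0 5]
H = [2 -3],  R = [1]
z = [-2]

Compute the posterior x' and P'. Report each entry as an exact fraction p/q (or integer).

x̄ = F·x = [2, 2]
P̄ = F·P·Fᵀ + Q = [3 2; 2 7]
y = z − H·x̄ = [0]
S = H·P̄·Hᵀ + R = [52]
K = P̄·Hᵀ·S⁻¹ = [0; -17/52]
x' = x̄ + K·y = [2, 2]
P' = (I − K·H)·P̄ = [3 2; 2 75/52]

x' = [2, 2]
P' = [3 2; 2 75/52]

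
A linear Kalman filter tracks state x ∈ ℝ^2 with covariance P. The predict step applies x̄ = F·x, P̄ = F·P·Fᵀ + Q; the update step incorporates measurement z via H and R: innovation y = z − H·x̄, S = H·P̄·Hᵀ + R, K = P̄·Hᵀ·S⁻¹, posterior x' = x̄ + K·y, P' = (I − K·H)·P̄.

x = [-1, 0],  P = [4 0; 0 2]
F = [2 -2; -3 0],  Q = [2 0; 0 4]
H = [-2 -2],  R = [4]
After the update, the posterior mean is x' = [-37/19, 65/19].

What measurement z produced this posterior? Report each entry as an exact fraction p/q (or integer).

z = [-3]

x̄ = F·x = [-2, 3]
P̄ = F·P·Fᵀ + Q = [26 -24; -24 40]
S = H·P̄·Hᵀ + R = [76]
K = P̄·Hᵀ·S⁻¹ = [-1/19; -8/19]
x' − x̄ = [1/19, 8/19] = K·y
y = (KᵀK)⁻¹·Kᵀ·(x' − x̄) = [-1]
z = y + H·x̄ = [-1] + [-2] = [-3]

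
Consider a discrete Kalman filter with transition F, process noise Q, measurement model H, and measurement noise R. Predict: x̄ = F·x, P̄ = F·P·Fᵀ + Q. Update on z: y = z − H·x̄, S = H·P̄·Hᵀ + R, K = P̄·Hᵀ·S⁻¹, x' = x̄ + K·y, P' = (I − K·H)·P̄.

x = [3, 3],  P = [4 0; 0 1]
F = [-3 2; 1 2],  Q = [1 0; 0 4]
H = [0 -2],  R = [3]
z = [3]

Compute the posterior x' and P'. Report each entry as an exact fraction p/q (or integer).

x̄ = F·x = [-3, 9]
P̄ = F·P·Fᵀ + Q = [41 -8; -8 12]
y = z − H·x̄ = [21]
S = H·P̄·Hᵀ + R = [51]
K = P̄·Hᵀ·S⁻¹ = [16/51; -8/17]
x' = x̄ + K·y = [61/17, -15/17]
P' = (I − K·H)·P̄ = [1835/51 -8/17; -8/17 12/17]

x' = [61/17, -15/17]
P' = [1835/51 -8/17; -8/17 12/17]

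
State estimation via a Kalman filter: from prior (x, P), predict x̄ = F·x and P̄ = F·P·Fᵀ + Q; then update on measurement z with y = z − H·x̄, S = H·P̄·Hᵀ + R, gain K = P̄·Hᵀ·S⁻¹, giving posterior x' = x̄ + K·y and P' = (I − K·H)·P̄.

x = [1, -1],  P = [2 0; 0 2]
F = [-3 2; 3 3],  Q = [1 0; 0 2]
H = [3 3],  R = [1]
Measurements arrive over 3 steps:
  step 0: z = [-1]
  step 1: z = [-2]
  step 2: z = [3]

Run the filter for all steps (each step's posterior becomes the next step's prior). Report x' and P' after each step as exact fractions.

step 0: x̄ = F·x = [-5, 0]
step 0: P̄ = F·P·Fᵀ + Q = [27 -6; -6 38]
step 0: y = z − H·x̄ = [14]
step 0: S = H·P̄·Hᵀ + R = [478]
step 0: K = P̄·Hᵀ·S⁻¹ = [63/478; 48/239]
step 0: x' = x̄ + K·y = [-754/239, 672/239]
step 0: P' = (I − K·H)·P̄ = [8937/478 -4458/239; -4458/239 4474/239]
step 1: x̄ = F·x = [3606/239, -246/239]
step 1: P̄ = F·P·Fᵀ + Q = [223695/478 3/478; 3/478 1433/478]
step 1: y = z − H·x̄ = [-10558/239]
step 1: S = H·P̄·Hᵀ + R = [1013342/239]
step 1: K = P̄·Hᵀ·S⁻¹ = [335547/1013342; 1077/506671]
step 1: x' = x̄ + K·y = [233067/506671, -569088/506671]
step 1: P' = (I − K·H)·P̄ = [1564812/506671 -3017775/1013342; -3017775/1013342 3018493/1013342]
step 2: x̄ = F·x = [-1837377/506671, -1008063/506671]
step 2: P̄ = F·P·Fᵀ + Q = [38733615/506671 -1002333/1013342; -1002333/1013342 3039787/1013342]
step 2: y = z − H·x̄ = [10056333/506671]
step 2: S = H·P̄·Hᵀ + R = [707534501/1013342]
step 2: K = P̄·Hᵀ·S⁻¹ = [229394691/707534501; 6112362/707534501]
step 2: x' = x̄ + K·y = [1987210206/707534501, -1286379927/707534501]
step 2: P' = (I − K·H)·P̄ = [4319990019/1415069002 -4167060225/1415069002; -4167060225/1415069002 4171135133/1415069002]

step 0: x' = [-754/239, 672/239], P' = [8937/478 -4458/239; -4458/239 4474/239]
step 1: x' = [233067/506671, -569088/506671], P' = [1564812/506671 -3017775/1013342; -3017775/1013342 3018493/1013342]
step 2: x' = [1987210206/707534501, -1286379927/707534501], P' = [4319990019/1415069002 -4167060225/1415069002; -4167060225/1415069002 4171135133/1415069002]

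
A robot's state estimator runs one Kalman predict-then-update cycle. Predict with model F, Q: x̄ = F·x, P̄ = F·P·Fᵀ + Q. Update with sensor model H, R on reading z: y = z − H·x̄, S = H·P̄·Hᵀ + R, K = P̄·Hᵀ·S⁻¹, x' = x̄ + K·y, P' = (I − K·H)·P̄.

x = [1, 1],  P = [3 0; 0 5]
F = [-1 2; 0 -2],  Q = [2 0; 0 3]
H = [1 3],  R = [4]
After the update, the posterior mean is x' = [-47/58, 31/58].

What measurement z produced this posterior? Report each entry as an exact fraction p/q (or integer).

x̄ = F·x = [1, -2]
P̄ = F·P·Fᵀ + Q = [25 -20; -20 23]
S = H·P̄·Hᵀ + R = [116]
K = P̄·Hᵀ·S⁻¹ = [-35/116; 49/116]
x' − x̄ = [-105/58, 147/58] = K·y
y = (KᵀK)⁻¹·Kᵀ·(x' − x̄) = [6]
z = y + H·x̄ = [6] + [-5] = [1]

z = [1]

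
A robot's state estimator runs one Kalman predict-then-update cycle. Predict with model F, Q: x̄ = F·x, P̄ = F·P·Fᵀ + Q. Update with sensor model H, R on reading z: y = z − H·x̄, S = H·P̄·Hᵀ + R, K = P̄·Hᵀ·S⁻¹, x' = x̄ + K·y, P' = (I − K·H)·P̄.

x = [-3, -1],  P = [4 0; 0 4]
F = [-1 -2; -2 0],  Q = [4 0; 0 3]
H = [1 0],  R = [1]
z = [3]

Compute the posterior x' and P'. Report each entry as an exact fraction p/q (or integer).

x̄ = F·x = [5, 6]
P̄ = F·P·Fᵀ + Q = [24 8; 8 19]
y = z − H·x̄ = [-2]
S = H·P̄·Hᵀ + R = [25]
K = P̄·Hᵀ·S⁻¹ = [24/25; 8/25]
x' = x̄ + K·y = [77/25, 134/25]
P' = (I − K·H)·P̄ = [24/25 8/25; 8/25 411/25]

x' = [77/25, 134/25]
P' = [24/25 8/25; 8/25 411/25]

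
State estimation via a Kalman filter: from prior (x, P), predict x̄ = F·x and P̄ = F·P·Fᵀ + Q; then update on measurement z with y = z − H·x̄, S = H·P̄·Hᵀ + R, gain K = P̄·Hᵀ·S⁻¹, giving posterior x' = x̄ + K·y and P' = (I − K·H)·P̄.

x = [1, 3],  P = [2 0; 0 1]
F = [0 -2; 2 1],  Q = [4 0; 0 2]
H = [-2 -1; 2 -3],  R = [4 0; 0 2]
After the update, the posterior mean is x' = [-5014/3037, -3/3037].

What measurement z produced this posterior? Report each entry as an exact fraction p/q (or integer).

x̄ = F·x = [-6, 5]
P̄ = F·P·Fᵀ + Q = [8 -2; -2 11]
S = H·P̄·Hᵀ + R = [39 -7; -7 157]
K = P̄·Hᵀ·S⁻¹ = [-1022/3037 380/3037; -679/3037 -746/3037]
x' − x̄ = [13208/3037, -15188/3037] = K·y
y = (KᵀK)⁻¹·Kᵀ·(x' − x̄) = [-4, 24]
z = y + H·x̄ = [-4, 24] + [7, -27] = [3, -3]

z = [3, -3]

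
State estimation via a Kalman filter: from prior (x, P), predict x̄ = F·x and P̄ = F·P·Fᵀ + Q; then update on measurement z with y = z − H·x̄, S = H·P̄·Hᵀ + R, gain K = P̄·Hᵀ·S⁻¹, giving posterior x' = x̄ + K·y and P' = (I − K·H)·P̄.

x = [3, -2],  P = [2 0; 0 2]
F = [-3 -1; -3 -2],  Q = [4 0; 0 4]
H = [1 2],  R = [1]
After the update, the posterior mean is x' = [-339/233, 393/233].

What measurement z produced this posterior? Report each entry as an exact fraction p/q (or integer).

z = [2]

x̄ = F·x = [-7, -5]
P̄ = F·P·Fᵀ + Q = [24 22; 22 30]
S = H·P̄·Hᵀ + R = [233]
K = P̄·Hᵀ·S⁻¹ = [68/233; 82/233]
x' − x̄ = [1292/233, 1558/233] = K·y
y = (KᵀK)⁻¹·Kᵀ·(x' − x̄) = [19]
z = y + H·x̄ = [19] + [-17] = [2]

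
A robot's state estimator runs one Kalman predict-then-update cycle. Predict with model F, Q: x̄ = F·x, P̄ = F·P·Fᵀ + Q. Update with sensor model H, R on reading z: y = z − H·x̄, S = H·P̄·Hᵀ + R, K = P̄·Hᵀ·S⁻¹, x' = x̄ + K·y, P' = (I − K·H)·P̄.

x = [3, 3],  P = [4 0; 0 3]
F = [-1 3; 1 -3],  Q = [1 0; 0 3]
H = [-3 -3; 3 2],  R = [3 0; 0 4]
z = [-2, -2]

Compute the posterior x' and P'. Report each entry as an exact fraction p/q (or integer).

x̄ = F·x = [6, -6]
P̄ = F·P·Fᵀ + Q = [32 -31; -31 34]
y = z − H·x̄ = [-2, -8]
S = H·P̄·Hᵀ + R = [39 -27; -27 56]
K = P̄·Hᵀ·S⁻¹ = [50/97 83/97; -393/485 -406/485]
x' = x̄ + K·y = [-182/97, 1124/485]
P' = (I − K·H)·P̄ = [432/97 -482/97; -482/97 2803/485]

x' = [-182/97, 1124/485]
P' = [432/97 -482/97; -482/97 2803/485]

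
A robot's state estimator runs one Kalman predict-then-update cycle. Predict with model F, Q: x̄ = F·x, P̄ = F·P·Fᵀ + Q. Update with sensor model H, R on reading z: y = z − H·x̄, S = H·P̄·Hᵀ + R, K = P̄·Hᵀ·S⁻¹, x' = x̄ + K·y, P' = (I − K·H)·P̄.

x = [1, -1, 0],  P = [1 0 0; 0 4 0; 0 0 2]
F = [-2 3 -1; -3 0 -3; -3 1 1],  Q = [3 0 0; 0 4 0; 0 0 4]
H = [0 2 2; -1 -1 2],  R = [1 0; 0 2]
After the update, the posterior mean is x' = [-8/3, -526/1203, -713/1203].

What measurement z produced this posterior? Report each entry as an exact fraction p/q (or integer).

z = [-2, 2]

x̄ = F·x = [-5, -3, -4]
P̄ = F·P·Fᵀ + Q = [45 12 16; 12 31 3; 16 3 19]
S = H·P̄·Hᵀ + R = [225 -36; -36 102]
K = P̄·Hᵀ·S⁻¹ = [2/9 -1/6; 934/3609 -653/2406; 862/3609 217/802]
x' − x̄ = [7/3, 3083/1203, 4099/1203] = K·y
y = (KᵀK)⁻¹·Kᵀ·(x' − x̄) = [12, 2]
z = y + H·x̄ = [12, 2] + [-14, 0] = [-2, 2]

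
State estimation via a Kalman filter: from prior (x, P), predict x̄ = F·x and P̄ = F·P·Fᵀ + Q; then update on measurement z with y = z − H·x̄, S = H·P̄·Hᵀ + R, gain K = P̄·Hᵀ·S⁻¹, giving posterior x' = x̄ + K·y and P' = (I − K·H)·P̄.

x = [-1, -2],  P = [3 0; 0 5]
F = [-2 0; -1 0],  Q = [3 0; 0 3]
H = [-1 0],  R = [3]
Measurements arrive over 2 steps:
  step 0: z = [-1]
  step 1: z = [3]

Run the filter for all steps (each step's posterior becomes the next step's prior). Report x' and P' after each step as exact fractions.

step 0: x̄ = F·x = [2, 1]
step 0: P̄ = F·P·Fᵀ + Q = [15 6; 6 6]
step 0: y = z − H·x̄ = [1]
step 0: S = H·P̄·Hᵀ + R = [18]
step 0: K = P̄·Hᵀ·S⁻¹ = [-5/6; -1/3]
step 0: x' = x̄ + K·y = [7/6, 2/3]
step 0: P' = (I − K·H)·P̄ = [5/2 1; 1 4]
step 1: x̄ = F·x = [-7/3, -7/6]
step 1: P̄ = F·P·Fᵀ + Q = [13 5; 5 11/2]
step 1: y = z − H·x̄ = [2/3]
step 1: S = H·P̄·Hᵀ + R = [16]
step 1: K = P̄·Hᵀ·S⁻¹ = [-13/16; -5/16]
step 1: x' = x̄ + K·y = [-23/8, -11/8]
step 1: P' = (I − K·H)·P̄ = [39/16 15/16; 15/16 63/16]

step 0: x' = [7/6, 2/3], P' = [5/2 1; 1 4]
step 1: x' = [-23/8, -11/8], P' = [39/16 15/16; 15/16 63/16]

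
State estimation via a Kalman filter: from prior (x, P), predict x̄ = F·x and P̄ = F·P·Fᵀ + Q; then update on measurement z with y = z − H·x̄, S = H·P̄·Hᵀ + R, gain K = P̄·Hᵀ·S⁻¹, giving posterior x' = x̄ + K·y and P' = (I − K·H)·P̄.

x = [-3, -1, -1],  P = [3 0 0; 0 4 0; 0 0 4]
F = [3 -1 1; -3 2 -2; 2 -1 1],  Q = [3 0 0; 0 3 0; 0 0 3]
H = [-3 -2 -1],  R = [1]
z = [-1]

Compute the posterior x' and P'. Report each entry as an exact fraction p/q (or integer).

x̄ = F·x = [-9, 9, -6]
P̄ = F·P·Fᵀ + Q = [38 -43 26; -43 62 -34; 26 -34 23]
y = z − H·x̄ = [-16]
S = H·P̄·Hᵀ + R = [118]
K = P̄·Hᵀ·S⁻¹ = [-27/59; 39/118; -33/118]
x' = x̄ + K·y = [-99/59, 219/59, -90/59]
P' = (I − K·H)·P̄ = [784/59 -1484/59 643/59; -1484/59 5795/118 -2725/118; 643/59 -2725/118 1625/118]

x' = [-99/59, 219/59, -90/59]
P' = [784/59 -1484/59 643/59; -1484/59 5795/118 -2725/118; 643/59 -2725/118 1625/118]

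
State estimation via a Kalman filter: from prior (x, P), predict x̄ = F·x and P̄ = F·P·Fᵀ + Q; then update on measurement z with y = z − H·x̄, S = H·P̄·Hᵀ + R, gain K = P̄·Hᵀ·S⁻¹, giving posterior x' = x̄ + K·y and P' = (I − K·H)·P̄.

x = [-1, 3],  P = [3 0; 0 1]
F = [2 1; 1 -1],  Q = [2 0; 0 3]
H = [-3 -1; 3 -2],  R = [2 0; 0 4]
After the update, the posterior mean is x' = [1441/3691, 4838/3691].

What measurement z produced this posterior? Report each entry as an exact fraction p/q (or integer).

x̄ = F·x = [1, -4]
P̄ = F·P·Fᵀ + Q = [15 5; 5 7]
S = H·P̄·Hᵀ + R = [174 -106; -106 107]
K = P̄·Hᵀ·S⁻¹ = [-820/3691 395/3691; -1124/3691 -1079/3691]
x' − x̄ = [-2250/3691, 19602/3691] = K·y
y = (KᵀK)⁻¹·Kᵀ·(x' − x̄) = [-4, -14]
z = y + H·x̄ = [-4, -14] + [1, 11] = [-3, -3]

z = [-3, -3]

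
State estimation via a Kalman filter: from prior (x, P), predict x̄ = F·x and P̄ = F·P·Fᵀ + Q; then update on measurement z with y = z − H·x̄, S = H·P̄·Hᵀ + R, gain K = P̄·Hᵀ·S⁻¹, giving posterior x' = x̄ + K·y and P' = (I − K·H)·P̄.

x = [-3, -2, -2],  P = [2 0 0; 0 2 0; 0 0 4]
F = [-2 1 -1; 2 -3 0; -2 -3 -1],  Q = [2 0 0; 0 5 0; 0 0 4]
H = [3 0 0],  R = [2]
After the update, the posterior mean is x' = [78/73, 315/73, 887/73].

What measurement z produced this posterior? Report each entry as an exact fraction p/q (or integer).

z = [3]

x̄ = F·x = [6, 0, 14]
P̄ = F·P·Fᵀ + Q = [16 -14 6; -14 31 10; 6 10 34]
S = H·P̄·Hᵀ + R = [146]
K = P̄·Hᵀ·S⁻¹ = [24/73; -21/73; 9/73]
x' − x̄ = [-360/73, 315/73, -135/73] = K·y
y = (KᵀK)⁻¹·Kᵀ·(x' − x̄) = [-15]
z = y + H·x̄ = [-15] + [18] = [3]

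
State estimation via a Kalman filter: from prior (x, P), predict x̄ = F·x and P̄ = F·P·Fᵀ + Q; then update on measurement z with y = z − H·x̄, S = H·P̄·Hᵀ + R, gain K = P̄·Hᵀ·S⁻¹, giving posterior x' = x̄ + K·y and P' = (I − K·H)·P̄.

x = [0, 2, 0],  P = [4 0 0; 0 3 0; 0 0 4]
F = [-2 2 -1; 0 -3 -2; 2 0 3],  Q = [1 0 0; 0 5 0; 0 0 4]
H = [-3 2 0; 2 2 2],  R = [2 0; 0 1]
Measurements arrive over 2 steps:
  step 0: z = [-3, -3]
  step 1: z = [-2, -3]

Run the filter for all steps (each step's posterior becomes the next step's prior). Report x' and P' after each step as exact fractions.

step 0: x' = [-10315/24987, -53980/24987, 27412/24987], P' = [217618/24987 320980/24987 -536536/24987; 320980/24987 485740/24987 -803584/24987; -536536/24987 -803584/24987 1341016/24987]
step 1: x' = [3043815062/757190257, 3832848658/757190257, -8015942550/757190257], P' = [2597415322/757190257 3605561306/757190257 -6165119600/757190257; 3605561306/757190257 5348127145/757190257 -8893628584/757190257; -6165119600/757190257 -8893628584/757190257 15144921924/757190257]

step 0: x̄ = F·x = [4, -6, 0]
step 0: P̄ = F·P·Fᵀ + Q = [33 -10 -28; -10 48 -24; -28 -24 56]
step 0: y = z − H·x̄ = [21, 1]
step 0: S = H·P̄·Hᵀ + R = [611 86; 86 53]
step 0: K = P̄·Hᵀ·S⁻¹ = [-5447/24987 4124/24987; 4270/24987 6272/24987; 1220/24987 1792/24987]
step 0: x' = x̄ + K·y = [-10315/24987, -53980/24987, 27412/24987]
step 0: P' = (I − K·H)·P̄ = [217618/24987 320980/24987 -536536/24987; 320980/24987 485740/24987 -803584/24987; -536536/24987 -803584/24987 1341016/24987]
step 1: x̄ = F·x = [-114742/24987, 107116/24987, 61606/24987]
step 1: P̄ = F·P·Fᵀ + Q = [2679787/24987 350912/24987 -4138816/24987; 350912/24987 217651/24987 -593576/24987; -4138816/24987 -593576/24987 6601132/24987]
step 1: y = z − H·x̄ = [-608432/24987, -182921/24987]
step 1: S = H·P̄·Hᵀ + R = [20827717/24987 6548650/24987; 6548650/24987 2967427/24987]
step 1: K = P̄·Hᵀ·S⁻¹ = [-290561677/757190257 75714056/757190257; -60214814/757190257 120119734/757190257; 354050816/757190257 172347480/757190257]
step 1: x' = x̄ + K·y = [3043815062/757190257, 3832848658/757190257, -8015942550/757190257]
step 1: P' = (I − K·H)·P̄ = [2597415322/757190257 3605561306/757190257 -6165119600/757190257; 3605561306/757190257 5348127145/757190257 -8893628584/757190257; -6165119600/757190257 -8893628584/757190257 15144921924/757190257]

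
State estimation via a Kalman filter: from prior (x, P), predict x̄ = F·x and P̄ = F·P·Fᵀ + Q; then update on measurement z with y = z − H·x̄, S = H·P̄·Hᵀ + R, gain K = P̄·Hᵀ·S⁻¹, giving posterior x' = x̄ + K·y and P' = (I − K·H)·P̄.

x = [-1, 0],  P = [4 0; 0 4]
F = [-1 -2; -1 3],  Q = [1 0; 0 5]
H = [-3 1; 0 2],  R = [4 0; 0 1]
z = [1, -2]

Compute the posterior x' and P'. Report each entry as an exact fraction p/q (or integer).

x̄ = F·x = [1, 1]
P̄ = F·P·Fᵀ + Q = [21 -20; -20 45]
y = z − H·x̄ = [3, -4]
S = H·P̄·Hᵀ + R = [358 210; 210 181]
K = P̄·Hᵀ·S⁻¹ = [-6623/20698 1555/10349; 105/20698 5085/10349]
x' = x̄ + K·y = [-11611/20698, -19667/20698]
P' = (I − K·H)·P̄ = [9349/20698 1555/20698; 1555/20698 5085/20698]

x' = [-11611/20698, -19667/20698]
P' = [9349/20698 1555/20698; 1555/20698 5085/20698]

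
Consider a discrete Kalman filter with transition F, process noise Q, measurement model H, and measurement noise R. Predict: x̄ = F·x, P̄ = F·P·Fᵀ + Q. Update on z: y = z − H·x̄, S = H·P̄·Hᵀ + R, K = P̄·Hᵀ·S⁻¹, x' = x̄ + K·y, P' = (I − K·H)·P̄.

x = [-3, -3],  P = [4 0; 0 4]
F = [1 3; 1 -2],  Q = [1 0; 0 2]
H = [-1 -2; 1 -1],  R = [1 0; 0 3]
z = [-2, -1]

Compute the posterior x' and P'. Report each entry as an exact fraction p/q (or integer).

x' = [-166/367, 405/367]
P' = [6649/4771 -2570/4771; -2570/4771 2074/4771]

x̄ = F·x = [-12, 3]
P̄ = F·P·Fᵀ + Q = [41 -20; -20 22]
y = z − H·x̄ = [-8, 14]
S = H·P̄·Hᵀ + R = [50 23; 23 106]
K = P̄·Hᵀ·S⁻¹ = [-1509/4771 3073/4771; -1578/4771 -1548/4771]
x' = x̄ + K·y = [-166/367, 405/367]
P' = (I − K·H)·P̄ = [6649/4771 -2570/4771; -2570/4771 2074/4771]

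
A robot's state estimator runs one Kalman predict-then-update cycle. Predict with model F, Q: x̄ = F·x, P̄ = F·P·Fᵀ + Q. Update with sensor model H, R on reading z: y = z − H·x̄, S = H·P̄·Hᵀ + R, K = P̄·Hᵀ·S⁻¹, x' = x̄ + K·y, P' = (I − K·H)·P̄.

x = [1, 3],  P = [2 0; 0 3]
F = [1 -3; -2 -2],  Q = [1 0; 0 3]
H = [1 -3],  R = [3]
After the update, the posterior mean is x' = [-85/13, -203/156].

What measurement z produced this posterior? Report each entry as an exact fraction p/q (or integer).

x̄ = F·x = [-8, -8]
P̄ = F·P·Fᵀ + Q = [30 14; 14 23]
S = H·P̄·Hᵀ + R = [156]
K = P̄·Hᵀ·S⁻¹ = [-1/13; -55/156]
x' − x̄ = [19/13, 1045/156] = K·y
y = (KᵀK)⁻¹·Kᵀ·(x' − x̄) = [-19]
z = y + H·x̄ = [-19] + [16] = [-3]

z = [-3]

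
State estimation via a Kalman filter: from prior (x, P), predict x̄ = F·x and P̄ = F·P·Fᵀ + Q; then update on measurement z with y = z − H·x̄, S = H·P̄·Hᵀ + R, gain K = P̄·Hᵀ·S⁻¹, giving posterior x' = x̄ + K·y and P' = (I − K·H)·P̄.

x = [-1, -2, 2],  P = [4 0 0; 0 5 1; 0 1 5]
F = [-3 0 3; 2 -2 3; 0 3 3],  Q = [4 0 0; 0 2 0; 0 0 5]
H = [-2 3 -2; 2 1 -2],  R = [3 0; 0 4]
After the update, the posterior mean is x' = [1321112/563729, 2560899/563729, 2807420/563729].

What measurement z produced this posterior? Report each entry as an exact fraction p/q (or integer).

z = [-1, -1]

x̄ = F·x = [9, 8, 0]
P̄ = F·P·Fᵀ + Q = [85 15 54; 15 71 18; 54 18 113]
S = H·P̄·Hᵀ + R = [1470 241; 241 423]
K = P̄·Hᵀ·S⁻¹ = [-117116/563729 169343/563729; 46516/563729 60123/563729; -94340/563729 -79520/563729]
x' − x̄ = [-3752449/563729, -1948933/563729, 2807420/563729] = K·y
y = (KᵀK)⁻¹·Kᵀ·(x' − x̄) = [-7, -27]
z = y + H·x̄ = [-7, -27] + [6, 26] = [-1, -1]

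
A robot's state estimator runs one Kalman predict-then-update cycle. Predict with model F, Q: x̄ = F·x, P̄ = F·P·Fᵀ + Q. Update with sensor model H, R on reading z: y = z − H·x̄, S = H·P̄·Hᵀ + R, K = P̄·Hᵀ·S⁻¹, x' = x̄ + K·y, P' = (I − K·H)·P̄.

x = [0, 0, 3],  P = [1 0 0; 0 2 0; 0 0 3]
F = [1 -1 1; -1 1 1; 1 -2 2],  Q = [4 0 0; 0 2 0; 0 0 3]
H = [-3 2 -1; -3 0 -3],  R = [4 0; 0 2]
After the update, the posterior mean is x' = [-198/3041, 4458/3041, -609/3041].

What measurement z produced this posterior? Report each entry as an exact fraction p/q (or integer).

x̄ = F·x = [3, 3, 6]
P̄ = F·P·Fᵀ + Q = [10 0 11; 0 8 1; 11 1 24]
S = H·P̄·Hᵀ + R = [212 288; 288 506]
K = P̄·Hᵀ·S⁻¹ = [-1301/12164 -387/6082; 4227/12164 -1239/6082; 1205/12164 -1605/6082]
x' − x̄ = [-9321/3041, -4665/3041, -18855/3041] = K·y
y = (KᵀK)⁻¹·Kᵀ·(x' − x̄) = [12, 28]
z = y + H·x̄ = [12, 28] + [-9, -27] = [3, 1]

z = [3, 1]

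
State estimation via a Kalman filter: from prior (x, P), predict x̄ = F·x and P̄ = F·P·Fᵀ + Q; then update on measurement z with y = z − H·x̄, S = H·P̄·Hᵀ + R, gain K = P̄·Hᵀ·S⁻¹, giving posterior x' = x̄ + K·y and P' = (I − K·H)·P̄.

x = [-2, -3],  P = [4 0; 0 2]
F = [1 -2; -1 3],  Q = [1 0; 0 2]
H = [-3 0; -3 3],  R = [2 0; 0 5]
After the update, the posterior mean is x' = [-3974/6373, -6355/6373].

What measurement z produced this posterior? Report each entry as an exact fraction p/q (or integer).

x̄ = F·x = [4, -7]
P̄ = F·P·Fᵀ + Q = [13 -16; -16 24]
S = H·P̄·Hᵀ + R = [119 261; 261 626]
K = P̄·Hᵀ·S⁻¹ = [-1707/6373 -174/6373; -1272/6373 1752/6373]
x' − x̄ = [-29466/6373, 38256/6373] = K·y
y = (KᵀK)⁻¹·Kᵀ·(x' − x̄) = [14, 32]
z = y + H·x̄ = [14, 32] + [-12, -33] = [2, -1]

z = [2, -1]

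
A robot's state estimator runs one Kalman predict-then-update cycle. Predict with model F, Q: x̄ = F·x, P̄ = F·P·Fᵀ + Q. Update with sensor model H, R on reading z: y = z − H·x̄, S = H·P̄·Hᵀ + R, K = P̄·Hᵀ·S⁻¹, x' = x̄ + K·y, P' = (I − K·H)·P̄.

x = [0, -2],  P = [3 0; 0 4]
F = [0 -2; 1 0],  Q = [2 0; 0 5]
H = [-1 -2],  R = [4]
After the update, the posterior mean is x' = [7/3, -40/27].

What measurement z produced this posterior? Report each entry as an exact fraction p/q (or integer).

z = [1]

x̄ = F·x = [4, 0]
P̄ = F·P·Fᵀ + Q = [18 0; 0 8]
S = H·P̄·Hᵀ + R = [54]
K = P̄·Hᵀ·S⁻¹ = [-1/3; -8/27]
x' − x̄ = [-5/3, -40/27] = K·y
y = (KᵀK)⁻¹·Kᵀ·(x' − x̄) = [5]
z = y + H·x̄ = [5] + [-4] = [1]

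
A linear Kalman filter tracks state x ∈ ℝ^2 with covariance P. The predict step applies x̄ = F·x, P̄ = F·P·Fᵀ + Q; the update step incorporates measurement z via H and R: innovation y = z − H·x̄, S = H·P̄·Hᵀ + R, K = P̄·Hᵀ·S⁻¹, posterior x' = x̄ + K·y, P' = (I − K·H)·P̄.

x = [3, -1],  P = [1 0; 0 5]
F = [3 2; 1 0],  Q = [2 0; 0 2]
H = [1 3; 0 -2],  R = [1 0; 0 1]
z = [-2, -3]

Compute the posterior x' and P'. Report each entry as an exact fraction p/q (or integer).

x' = [-2299/425, 537/425]
P' = [1123/425 -249/425; -249/425 87/425]

x̄ = F·x = [7, 3]
P̄ = F·P·Fᵀ + Q = [31 3; 3 3]
y = z − H·x̄ = [-18, 3]
S = H·P̄·Hᵀ + R = [77 -24; -24 13]
K = P̄·Hᵀ·S⁻¹ = [376/425 498/425; 12/425 -174/425]
x' = x̄ + K·y = [-2299/425, 537/425]
P' = (I − K·H)·P̄ = [1123/425 -249/425; -249/425 87/425]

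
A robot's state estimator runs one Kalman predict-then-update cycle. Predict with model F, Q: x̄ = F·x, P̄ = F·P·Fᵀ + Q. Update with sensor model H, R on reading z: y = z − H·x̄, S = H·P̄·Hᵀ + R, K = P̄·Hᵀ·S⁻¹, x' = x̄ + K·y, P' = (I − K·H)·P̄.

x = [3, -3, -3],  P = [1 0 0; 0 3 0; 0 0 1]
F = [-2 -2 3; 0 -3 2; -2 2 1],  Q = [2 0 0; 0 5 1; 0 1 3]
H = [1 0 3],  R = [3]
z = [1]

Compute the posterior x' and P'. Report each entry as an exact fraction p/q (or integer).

x̄ = F·x = [-9, 3, -15]
P̄ = F·P·Fᵀ + Q = [27 24 -5; 24 36 -15; -5 -15 20]
y = z − H·x̄ = [55]
S = H·P̄·Hᵀ + R = [180]
K = P̄·Hᵀ·S⁻¹ = [1/15; -7/60; 11/36]
x' = x̄ + K·y = [-16/3, -41/12, 65/36]
P' = (I − K·H)·P̄ = [131/5 127/5 -26/3; 127/5 671/20 -103/12; -26/3 -103/12 115/36]

x' = [-16/3, -41/12, 65/36]
P' = [131/5 127/5 -26/3; 127/5 671/20 -103/12; -26/3 -103/12 115/36]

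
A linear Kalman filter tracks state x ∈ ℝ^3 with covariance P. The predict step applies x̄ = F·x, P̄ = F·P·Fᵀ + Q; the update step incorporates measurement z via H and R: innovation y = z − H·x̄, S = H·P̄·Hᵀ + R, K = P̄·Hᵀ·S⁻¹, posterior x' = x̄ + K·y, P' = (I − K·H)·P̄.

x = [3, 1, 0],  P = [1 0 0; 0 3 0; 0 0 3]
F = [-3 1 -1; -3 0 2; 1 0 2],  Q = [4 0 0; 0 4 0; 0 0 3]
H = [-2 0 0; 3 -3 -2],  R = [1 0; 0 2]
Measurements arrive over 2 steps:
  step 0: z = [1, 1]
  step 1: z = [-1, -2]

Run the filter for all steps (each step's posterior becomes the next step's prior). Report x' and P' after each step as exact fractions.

step 0: x' = [-411/638, -856/319, 4793/1914], P' = [625/2552 309/1276 5/2552; 309/1276 1391/638 -3407/1276; 5/2552 -3407/1276 31747/7656]
step 1: x' = [62968066/119002099, 183165596/119002099, -55348204/119002099], P' = [27811926/119002099 24864094/119002099 3548546/119002099; 24864094/119002099 202104376/119002099 -238626102/119002099; 3548546/119002099 -238626102/119002099 380090929/119002099]

step 0: x̄ = F·x = [-8, -9, 3]
step 0: P̄ = F·P·Fᵀ + Q = [19 3 -9; 3 25 9; -9 9 16]
step 0: y = z − H·x̄ = [-15, 4]
step 0: S = H·P̄·Hᵀ + R = [77 -132; -132 624]
step 0: K = P̄·Hᵀ·S⁻¹ = [-625/1276 1/464; -309/638 -55/232; -5/1276 -193/1392]
step 0: x' = x̄ + K·y = [-411/638, -856/319, 4793/1914]
step 0: P' = (I − K·H)·P̄ = [625/2552 309/1276 5/2552; 309/1276 1391/638 -3407/1276; 5/2552 -3407/1276 31747/7656]
step 1: x̄ = F·x = [-3115/957, 13285/1914, 8353/1914]
step 1: P̄ = F·P·Fᵀ + Q = [31447/1914 -46555/3828 -54127/3828; -46555/3828 174307/7656 121303/7656; -54127/3828 121303/7656 151891/7656]
step 1: y = z − H·x̄ = [-7187/957, 6493/174]
step 1: S = H·P̄·Hᵀ + R = [63851/957 -39691/174; -39691/174 704945/696]
step 1: K = P̄·Hᵀ·S⁻¹ = [-55623852/119002099 873202/119002099; -49728188/119002099 -27234321/119002099; -7097092/119002099 -16828957/119002099]
step 1: x' = x̄ + K·y = [62968066/119002099, 183165596/119002099, -55348204/119002099]
step 1: P' = (I − K·H)·P̄ = [27811926/119002099 24864094/119002099 3548546/119002099; 24864094/119002099 202104376/119002099 -238626102/119002099; 3548546/119002099 -238626102/119002099 380090929/119002099]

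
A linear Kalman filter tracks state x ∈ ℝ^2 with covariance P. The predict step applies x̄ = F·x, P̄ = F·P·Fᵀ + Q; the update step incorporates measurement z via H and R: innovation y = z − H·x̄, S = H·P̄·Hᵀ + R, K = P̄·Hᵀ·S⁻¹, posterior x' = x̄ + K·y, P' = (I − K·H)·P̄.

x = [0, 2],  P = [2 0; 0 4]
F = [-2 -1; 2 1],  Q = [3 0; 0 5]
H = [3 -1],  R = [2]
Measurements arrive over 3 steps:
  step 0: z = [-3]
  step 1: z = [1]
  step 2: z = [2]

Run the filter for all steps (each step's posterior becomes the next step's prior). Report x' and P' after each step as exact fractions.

step 0: x̄ = F·x = [-2, 2]
step 0: P̄ = F·P·Fᵀ + Q = [15 -12; -12 17]
step 0: y = z − H·x̄ = [5]
step 0: S = H·P̄·Hᵀ + R = [226]
step 0: K = P̄·Hᵀ·S⁻¹ = [57/226; -53/226]
step 0: x' = x̄ + K·y = [-167/226, 187/226]
step 0: P' = (I − K·H)·P̄ = [141/226 309/226; 309/226 1033/226]
step 1: x̄ = F·x = [147/226, -147/226]
step 1: P̄ = F·P·Fᵀ + Q = [3511/226 -2833/226; -2833/226 3963/226]
step 1: y = z − H·x̄ = [-181/113]
step 1: S = H·P̄·Hᵀ + R = [26506/113]
step 1: K = P̄·Hᵀ·S⁻¹ = [6683/26506; -6231/26506]
step 1: x' = x̄ + K·y = [3268/13253, -3630/13253]
step 1: P' = (I − K·H)·P̄ = [8269/13253 18124/13253; 18124/13253 60603/13253]
step 2: x̄ = F·x = [-2906/13253, 2906/13253]
step 2: P̄ = F·P·Fᵀ + Q = [205934/13253 -166175/13253; -166175/13253 232440/13253]
step 2: y = z − H·x̄ = [38130/13253]
step 2: S = H·P̄·Hᵀ + R = [3109402/13253]
step 2: K = P̄·Hᵀ·S⁻¹ = [783977/3109402; -730965/3109402]
step 2: x' = x̄ + K·y = [786883/1554701, -710623/1554701]
step 2: P' = (I − K·H)·P̄ = [1940063/3109402 4252235/3109402; 4252235/3109402 14218635/3109402]

step 0: x' = [-167/226, 187/226], P' = [141/226 309/226; 309/226 1033/226]
step 1: x' = [3268/13253, -3630/13253], P' = [8269/13253 18124/13253; 18124/13253 60603/13253]
step 2: x' = [786883/1554701, -710623/1554701], P' = [1940063/3109402 4252235/3109402; 4252235/3109402 14218635/3109402]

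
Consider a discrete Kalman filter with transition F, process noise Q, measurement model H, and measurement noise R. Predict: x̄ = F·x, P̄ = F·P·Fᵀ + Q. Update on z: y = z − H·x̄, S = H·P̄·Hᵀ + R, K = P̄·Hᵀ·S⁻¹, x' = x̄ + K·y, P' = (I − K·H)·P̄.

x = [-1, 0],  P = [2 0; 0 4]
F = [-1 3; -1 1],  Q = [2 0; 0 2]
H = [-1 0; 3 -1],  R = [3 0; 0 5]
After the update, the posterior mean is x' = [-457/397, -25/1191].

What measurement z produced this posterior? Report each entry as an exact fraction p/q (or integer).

z = [2, -3]

x̄ = F·x = [1, 1]
P̄ = F·P·Fᵀ + Q = [40 14; 14 8]
S = H·P̄·Hᵀ + R = [43 -106; -106 289]
K = P̄·Hᵀ·S⁻¹ = [-108/397 106/397; -442/1191 -22/1191]
x' − x̄ = [-854/397, -1216/1191] = K·y
y = (KᵀK)⁻¹·Kᵀ·(x' − x̄) = [3, -5]
z = y + H·x̄ = [3, -5] + [-1, 2] = [2, -3]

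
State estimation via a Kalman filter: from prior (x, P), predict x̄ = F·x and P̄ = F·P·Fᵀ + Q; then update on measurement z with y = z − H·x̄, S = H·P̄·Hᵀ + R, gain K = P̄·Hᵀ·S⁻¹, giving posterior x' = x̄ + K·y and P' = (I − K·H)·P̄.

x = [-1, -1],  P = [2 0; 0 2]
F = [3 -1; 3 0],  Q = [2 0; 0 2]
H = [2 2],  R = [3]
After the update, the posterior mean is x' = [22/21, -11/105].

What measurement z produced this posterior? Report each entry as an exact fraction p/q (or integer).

x̄ = F·x = [-2, -3]
P̄ = F·P·Fᵀ + Q = [22 18; 18 20]
S = H·P̄·Hᵀ + R = [315]
K = P̄·Hᵀ·S⁻¹ = [16/63; 76/315]
x' − x̄ = [64/21, 304/105] = K·y
y = (KᵀK)⁻¹·Kᵀ·(x' − x̄) = [12]
z = y + H·x̄ = [12] + [-10] = [2]

z = [2]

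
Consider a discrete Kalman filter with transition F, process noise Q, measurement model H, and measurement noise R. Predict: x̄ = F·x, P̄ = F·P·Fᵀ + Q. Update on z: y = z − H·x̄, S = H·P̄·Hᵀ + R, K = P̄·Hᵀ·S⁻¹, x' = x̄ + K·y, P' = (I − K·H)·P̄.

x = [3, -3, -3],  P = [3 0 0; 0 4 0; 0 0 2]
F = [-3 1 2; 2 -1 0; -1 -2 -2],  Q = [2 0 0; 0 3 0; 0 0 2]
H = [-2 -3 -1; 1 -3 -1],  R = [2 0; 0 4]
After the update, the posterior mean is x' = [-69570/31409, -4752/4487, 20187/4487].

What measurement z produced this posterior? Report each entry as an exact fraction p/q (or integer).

x̄ = F·x = [-18, 9, 9]
P̄ = F·P·Fᵀ + Q = [41 -22 -7; -22 19 2; -7 2 29]
S = H·P̄·Hᵀ + R = [86 57; 57 403]
K = P̄·Hᵀ·S⁻¹ = [-10125/31409 10317/31409; -204/4487 -873/4487; -867/4487 -345/4487]
x' − x̄ = [495792/31409, -45135/4487, -20196/4487] = K·y
y = (KᵀK)⁻¹·Kᵀ·(x' − x̄) = [3, 51]
z = y + H·x̄ = [3, 51] + [0, -54] = [3, -3]

z = [3, -3]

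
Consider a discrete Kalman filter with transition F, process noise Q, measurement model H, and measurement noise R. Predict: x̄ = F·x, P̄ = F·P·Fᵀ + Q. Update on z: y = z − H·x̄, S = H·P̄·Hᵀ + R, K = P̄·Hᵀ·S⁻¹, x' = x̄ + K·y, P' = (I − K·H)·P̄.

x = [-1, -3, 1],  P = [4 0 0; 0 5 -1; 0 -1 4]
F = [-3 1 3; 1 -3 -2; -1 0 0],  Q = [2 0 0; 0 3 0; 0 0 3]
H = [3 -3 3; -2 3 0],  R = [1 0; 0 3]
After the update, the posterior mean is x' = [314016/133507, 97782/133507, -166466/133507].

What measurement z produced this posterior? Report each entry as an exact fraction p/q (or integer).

x̄ = F·x = [3, 6, 1]
P̄ = F·P·Fᵀ + Q = [73 -40 12; -40 56 -4; 12 -4 7]
S = H·P̄·Hᵀ + R = [2233 -1650; -1650 1279]
K = P̄·Hᵀ·S⁻¹ = [40725/133507 2252/12137; 25500/133507 5344/12137; 28851/133507 3042/12137]
x' − x̄ = [-86505/133507, -703260/133507, -299973/133507] = K·y
y = (KᵀK)⁻¹·Kᵀ·(x' − x̄) = [7, -15]
z = y + H·x̄ = [7, -15] + [-6, 12] = [1, -3]

z = [1, -3]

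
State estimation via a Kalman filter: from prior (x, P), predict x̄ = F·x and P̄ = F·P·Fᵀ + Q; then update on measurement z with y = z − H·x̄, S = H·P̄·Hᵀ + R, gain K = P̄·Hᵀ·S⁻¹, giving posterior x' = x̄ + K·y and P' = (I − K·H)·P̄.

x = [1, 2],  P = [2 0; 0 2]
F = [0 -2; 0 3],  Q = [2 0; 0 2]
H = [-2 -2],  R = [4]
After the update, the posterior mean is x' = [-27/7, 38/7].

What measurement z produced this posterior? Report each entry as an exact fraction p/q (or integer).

z = [-3]

x̄ = F·x = [-4, 6]
P̄ = F·P·Fᵀ + Q = [10 -12; -12 20]
S = H·P̄·Hᵀ + R = [28]
K = P̄·Hᵀ·S⁻¹ = [1/7; -4/7]
x' − x̄ = [1/7, -4/7] = K·y
y = (KᵀK)⁻¹·Kᵀ·(x' − x̄) = [1]
z = y + H·x̄ = [1] + [-4] = [-3]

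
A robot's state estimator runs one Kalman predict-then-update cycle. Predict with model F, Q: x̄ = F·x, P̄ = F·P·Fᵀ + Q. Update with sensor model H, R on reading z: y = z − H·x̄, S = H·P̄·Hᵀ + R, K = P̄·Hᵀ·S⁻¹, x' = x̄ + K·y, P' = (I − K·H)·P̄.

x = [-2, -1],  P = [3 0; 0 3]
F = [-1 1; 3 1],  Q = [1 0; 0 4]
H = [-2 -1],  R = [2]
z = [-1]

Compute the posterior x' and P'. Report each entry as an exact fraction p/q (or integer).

x̄ = F·x = [1, -7]
P̄ = F·P·Fᵀ + Q = [7 -6; -6 34]
y = z − H·x̄ = [-6]
S = H·P̄·Hᵀ + R = [40]
K = P̄·Hᵀ·S⁻¹ = [-1/5; -11/20]
x' = x̄ + K·y = [11/5, -37/10]
P' = (I − K·H)·P̄ = [27/5 -52/5; -52/5 219/10]

x' = [11/5, -37/10]
P' = [27/5 -52/5; -52/5 219/10]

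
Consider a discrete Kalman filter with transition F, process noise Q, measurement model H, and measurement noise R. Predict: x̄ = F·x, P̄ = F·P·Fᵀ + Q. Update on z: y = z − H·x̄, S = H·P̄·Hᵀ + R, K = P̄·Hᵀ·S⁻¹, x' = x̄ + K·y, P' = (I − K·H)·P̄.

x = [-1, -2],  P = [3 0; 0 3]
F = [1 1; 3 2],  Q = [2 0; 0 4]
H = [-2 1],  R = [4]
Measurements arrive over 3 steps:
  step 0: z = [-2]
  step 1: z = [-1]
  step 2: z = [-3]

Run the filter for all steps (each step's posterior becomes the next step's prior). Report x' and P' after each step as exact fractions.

step 0: x' = [-56/19, -146/19], P' = [151/19 298/19; 298/19 648/19]
step 1: x' = [-4111/455, -1765/91], P' = [26994/455 11096/91; 11096/91 23092/91]
step 2: x' = [-243838/17137, -544579/17137], P' = [2430366/17137 5022040/17137; 5022040/17137 10431604/17137]

step 0: x̄ = F·x = [-3, -7]
step 0: P̄ = F·P·Fᵀ + Q = [8 15; 15 43]
step 0: y = z − H·x̄ = [-1]
step 0: S = H·P̄·Hᵀ + R = [19]
step 0: K = P̄·Hᵀ·S⁻¹ = [-1/19; 13/19]
step 0: x' = x̄ + K·y = [-56/19, -146/19]
step 0: P' = (I − K·H)·P̄ = [151/19 298/19; 298/19 648/19]
step 1: x̄ = F·x = [-202/19, -460/19]
step 1: P̄ = F·P·Fᵀ + Q = [1433/19 3239/19; 3239/19 7603/19]
step 1: y = z − H·x̄ = [37/19]
step 1: S = H·P̄·Hᵀ + R = [455/19]
step 1: K = P̄·Hᵀ·S⁻¹ = [373/455; 225/91]
step 1: x' = x̄ + K·y = [-4111/455, -1765/91]
step 1: P' = (I − K·H)·P̄ = [26994/455 11096/91; 11096/91 23092/91]
step 2: x̄ = F·x = [-1848/65, -29983/455]
step 2: P̄ = F·P·Fᵀ + Q = [36332/65 84186/65; 84186/65 1372366/455]
step 2: y = z − H·x̄ = [2746/455]
step 2: S = H·P̄·Hᵀ + R = [34274/455]
step 2: K = P̄·Hᵀ·S⁻¹ = [40327/17137; 96881/17137]
step 2: x' = x̄ + K·y = [-243838/17137, -544579/17137]
step 2: P' = (I − K·H)·P̄ = [2430366/17137 5022040/17137; 5022040/17137 10431604/17137]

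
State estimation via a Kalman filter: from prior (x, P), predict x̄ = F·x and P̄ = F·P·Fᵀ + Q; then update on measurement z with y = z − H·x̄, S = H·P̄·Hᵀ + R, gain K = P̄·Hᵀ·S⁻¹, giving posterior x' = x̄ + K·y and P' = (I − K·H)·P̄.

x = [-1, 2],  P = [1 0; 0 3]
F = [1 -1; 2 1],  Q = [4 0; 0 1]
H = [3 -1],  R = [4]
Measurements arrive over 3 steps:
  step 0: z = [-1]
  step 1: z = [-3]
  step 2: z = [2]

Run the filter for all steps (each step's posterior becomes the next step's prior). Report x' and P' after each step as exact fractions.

step 0: x̄ = F·x = [-3, 0]
step 0: P̄ = F·P·Fᵀ + Q = [8 -1; -1 8]
step 0: y = z − H·x̄ = [8]
step 0: S = H·P̄·Hᵀ + R = [90]
step 0: K = P̄·Hᵀ·S⁻¹ = [5/18; -11/90]
step 0: x' = x̄ + K·y = [-7/9, -44/45]
step 0: P' = (I − K·H)·P̄ = [19/18 37/18; 37/18 599/90]
step 1: x̄ = F·x = [1/5, -38/15]
step 1: P̄ = F·P·Fᵀ + Q = [38/5 -33/5; -33/5 201/10]
step 1: y = z − H·x̄ = [-92/15]
step 1: S = H·P̄·Hᵀ + R = [1321/10]
step 1: K = P̄·Hᵀ·S⁻¹ = [294/1321; -399/1321]
step 1: x' = x̄ + K·y = [-1539/1321, -2698/3963]
step 1: P' = (I − K·H)·P̄ = [1396/1321 3012/1321; 3012/1321 10632/1321]
step 2: x̄ = F·x = [-1919/3963, -11932/3963]
step 2: P̄ = F·P·Fᵀ + Q = [11288/1321 -10852/1321; -10852/1321 29585/1321]
step 2: y = z − H·x̄ = [1751/3963]
step 2: S = H·P̄·Hᵀ + R = [201573/1321]
step 2: K = P̄·Hᵀ·S⁻¹ = [44716/201573; -62141/201573]
step 2: x' = x̄ + K·y = [-233551/604719, -1903087/604719]
step 2: P' = (I − K·H)·P̄ = [208808/201573 447560/201573; 447560/201573 1591244/201573]

step 0: x' = [-7/9, -44/45], P' = [19/18 37/18; 37/18 599/90]
step 1: x' = [-1539/1321, -2698/3963], P' = [1396/1321 3012/1321; 3012/1321 10632/1321]
step 2: x' = [-233551/604719, -1903087/604719], P' = [208808/201573 447560/201573; 447560/201573 1591244/201573]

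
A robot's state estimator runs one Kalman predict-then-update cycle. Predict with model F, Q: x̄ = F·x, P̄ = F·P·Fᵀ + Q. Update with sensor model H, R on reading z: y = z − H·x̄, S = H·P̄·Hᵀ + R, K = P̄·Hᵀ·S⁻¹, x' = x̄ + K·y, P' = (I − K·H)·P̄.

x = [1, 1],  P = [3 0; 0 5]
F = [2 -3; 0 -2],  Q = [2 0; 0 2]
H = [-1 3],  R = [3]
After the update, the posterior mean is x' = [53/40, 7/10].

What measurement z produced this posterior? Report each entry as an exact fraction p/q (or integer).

z = [1]

x̄ = F·x = [-1, -2]
P̄ = F·P·Fᵀ + Q = [59 30; 30 22]
S = H·P̄·Hᵀ + R = [80]
K = P̄·Hᵀ·S⁻¹ = [31/80; 9/20]
x' − x̄ = [93/40, 27/10] = K·y
y = (KᵀK)⁻¹·Kᵀ·(x' − x̄) = [6]
z = y + H·x̄ = [6] + [-5] = [1]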